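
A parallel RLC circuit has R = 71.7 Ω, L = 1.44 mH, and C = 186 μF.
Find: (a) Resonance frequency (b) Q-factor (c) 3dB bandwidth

Step 1 — Resonance: ω₀ = 1/√(LC) = 1/√(0.00144·0.000186) = 1932 rad/s.
Step 2 — f₀ = ω₀/(2π) = 307.5 Hz.
Step 3 — Parallel Q: Q = R/(ω₀L) = 71.7/(1932·0.00144) = 25.77.
Step 4 — Bandwidth: Δω = ω₀/Q = 74.98 rad/s; BW = Δω/(2π) = 11.93 Hz.

(a) f₀ = 307.5 Hz  (b) Q = 25.77  (c) BW = 11.93 Hz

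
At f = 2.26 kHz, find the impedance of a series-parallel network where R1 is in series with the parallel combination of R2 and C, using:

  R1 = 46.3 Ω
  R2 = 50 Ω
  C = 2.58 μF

Step 1 — Angular frequency: ω = 2π·f = 2π·2260 = 1.42e+04 rad/s.
Step 2 — Component impedances:
  R1: Z = R = 46.3 Ω
  R2: Z = R = 50 Ω
  C: Z = 1/(jωC) = -j/(ω·C) = 0 - j27.3 Ω
Step 3 — Parallel branch: R2 || C = 1/(1/R2 + 1/C) = 11.48 - j21.03 Ω.
Step 4 — Series with R1: Z_total = R1 + (R2 || C) = 57.78 - j21.03 Ω = 61.49∠-20.0° Ω.

Z = 57.78 - j21.03 Ω = 61.49∠-20.0° Ω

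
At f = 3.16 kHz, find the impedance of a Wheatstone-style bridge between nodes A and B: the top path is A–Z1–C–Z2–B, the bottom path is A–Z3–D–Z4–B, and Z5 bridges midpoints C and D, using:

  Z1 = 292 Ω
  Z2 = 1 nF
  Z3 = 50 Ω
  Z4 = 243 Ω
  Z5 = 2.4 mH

Step 1 — Angular frequency: ω = 2π·f = 2π·3160 = 1.985e+04 rad/s.
Step 2 — Component impedances:
  Z1: Z = R = 292 Ω
  Z2: Z = 1/(jωC) = -j/(ω·C) = 0 - j5.037e+04 Ω
  Z3: Z = R = 50 Ω
  Z4: Z = R = 243 Ω
  Z5: Z = jωL = j·1.985e+04·0.0024 = 0 + j47.65 Ω
Step 3 — Bridge requires nodal analysis (the Z5 bridge couples midpoints C and D, so the two paths cannot be reduced to a simple series/parallel combination). Setting node B to ground and injecting 1 A at node A, the 3-node admittance system at A, C, D solves to V_A = Z_AB = 285.9 - j0.183 Ω = 285.9∠-0.0° Ω.

Z = 285.9 - j0.183 Ω = 285.9∠-0.0° Ω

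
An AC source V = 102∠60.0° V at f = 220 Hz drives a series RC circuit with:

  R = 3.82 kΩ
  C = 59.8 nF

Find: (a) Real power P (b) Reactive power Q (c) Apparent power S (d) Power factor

Step 1 — Angular frequency: ω = 2π·f = 2π·220 = 1382 rad/s.
Step 2 — Component impedances:
  R: Z = R = 3820 Ω
  C: Z = 1/(jωC) = -j/(ω·C) = 0 - j1.21e+04 Ω
Step 3 — Series combination: Z_total = R + C = 3820 - j1.21e+04 Ω = 1.269e+04∠-72.5° Ω.
Step 4 — Source phasor: V = 102∠60.0° V = 51 + j88.33 V.
Step 5 — Current: I = V / Z = -0.005429 + j0.00593 A = 0.00804∠132.5° A.
Step 6 — Complex power: S = V·I* = 0.2469 - j0.782 VA.
Step 7 — Real power: P = Re(S) = 0.2469 W.
Step 8 — Reactive power: Q = Im(S) = -0.782 VAR.
Step 9 — Apparent power: |S| = 0.8201 VA.
Step 10 — Power factor: PF = P/|S| = 0.3011 (leading).

(a) P = 0.2469 W  (b) Q = -0.782 VAR  (c) S = 0.8201 VA  (d) PF = 0.3011 (leading)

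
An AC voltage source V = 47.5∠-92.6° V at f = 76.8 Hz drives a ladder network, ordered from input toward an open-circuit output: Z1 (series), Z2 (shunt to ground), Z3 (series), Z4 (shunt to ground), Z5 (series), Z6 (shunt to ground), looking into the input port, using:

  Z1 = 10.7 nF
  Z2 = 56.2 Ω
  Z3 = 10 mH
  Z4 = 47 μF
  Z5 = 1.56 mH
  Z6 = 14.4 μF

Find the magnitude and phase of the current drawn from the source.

Step 1 — Angular frequency: ω = 2π·f = 2π·76.8 = 482.5 rad/s.
Step 2 — Component impedances:
  Z1: Z = 1/(jωC) = -j/(ω·C) = 0 - j1.937e+05 Ω
  Z2: Z = R = 56.2 Ω
  Z3: Z = jωL = j·482.5·0.01 = 0 + j4.825 Ω
  Z4: Z = 1/(jωC) = -j/(ω·C) = 0 - j44.09 Ω
  Z5: Z = jωL = j·482.5·0.00156 = 0 + j0.7528 Ω
  Z6: Z = 1/(jωC) = -j/(ω·C) = 0 - j143.9 Ω
Step 3 — Ladder network (open output): work backward from the far end, alternating series and parallel combinations. Z_in = 11.74 - j1.937e+05 Ω = 1.937e+05∠-90.0° Ω.
Step 4 — Source phasor: V = 47.5∠-92.6° V = -2.155 - j47.45 V.
Step 5 — Ohm's law: I = V / Z_total = (-2.155 - j47.45) / (11.74 - j1.937e+05) = 0.000245 - j1.114e-05 A.
Step 6 — Convert to polar: |I| = 0.0002452 A, ∠I = -2.6°.

I = 0.0002452∠-2.6° A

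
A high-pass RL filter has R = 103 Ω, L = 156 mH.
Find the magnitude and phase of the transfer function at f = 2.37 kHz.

Step 1 — Angular frequency: ω = 2π·2370 = 1.489e+04 rad/s.
Step 2 — Transfer function: H(jω) = jωL/(R + jωL).
Step 3 — Numerator jωL = j·2323; denominator R + jωL = 103 + j2323.
Step 4 — H = 0.998 + j0.04425.
Step 5 — Magnitude: |H| = 0.999 (-0.0 dB); phase: φ = 2.5°.

|H| = 0.999 (-0.0 dB), φ = 2.5°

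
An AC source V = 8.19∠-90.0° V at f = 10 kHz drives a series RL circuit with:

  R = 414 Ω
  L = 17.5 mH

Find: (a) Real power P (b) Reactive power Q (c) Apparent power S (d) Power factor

Step 1 — Angular frequency: ω = 2π·f = 2π·1e+04 = 6.283e+04 rad/s.
Step 2 — Component impedances:
  R: Z = R = 414 Ω
  L: Z = jωL = j·6.283e+04·0.0175 = 0 + j1100 Ω
Step 3 — Series combination: Z_total = R + L = 414 + j1100 Ω = 1175∠69.4° Ω.
Step 4 — Source phasor: V = 8.19∠-90.0° V = 0 - j8.19 V.
Step 5 — Current: I = V / Z = -0.006524 - j0.002456 A = 0.006971∠-159.4° A.
Step 6 — Complex power: S = V·I* = 0.02012 + j0.05343 VA.
Step 7 — Real power: P = Re(S) = 0.02012 W.
Step 8 — Reactive power: Q = Im(S) = 0.05343 VAR.
Step 9 — Apparent power: |S| = 0.05709 VA.
Step 10 — Power factor: PF = P/|S| = 0.3524 (lagging).

(a) P = 0.02012 W  (b) Q = 0.05343 VAR  (c) S = 0.05709 VA  (d) PF = 0.3524 (lagging)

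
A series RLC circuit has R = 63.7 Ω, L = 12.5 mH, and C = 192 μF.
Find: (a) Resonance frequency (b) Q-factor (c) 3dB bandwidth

Step 1 — Resonance condition Im(Z)=0 gives ω₀ = 1/√(LC).
Step 2 — ω₀ = 1/√(0.0125·0.000192) = 645.5 rad/s.
Step 3 — f₀ = ω₀/(2π) = 102.7 Hz.
Step 4 — Series Q: Q = ω₀L/R = 645.5·0.0125/63.7 = 0.1267.
Step 5 — 3dB bandwidth: Δω = ω₀/Q = 5096 rad/s; BW = Δω/(2π) = 811.1 Hz.

(a) f₀ = 102.7 Hz  (b) Q = 0.1267  (c) BW = 811.1 Hz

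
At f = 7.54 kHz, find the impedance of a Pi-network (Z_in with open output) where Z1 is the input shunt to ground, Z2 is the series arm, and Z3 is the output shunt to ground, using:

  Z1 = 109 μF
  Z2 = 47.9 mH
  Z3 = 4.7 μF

Step 1 — Angular frequency: ω = 2π·f = 2π·7540 = 4.738e+04 rad/s.
Step 2 — Component impedances:
  Z1: Z = 1/(jωC) = -j/(ω·C) = 0 - j0.1937 Ω
  Z2: Z = jωL = j·4.738e+04·0.0479 = 0 + j2269 Ω
  Z3: Z = 1/(jωC) = -j/(ω·C) = 0 - j4.491 Ω
Step 3 — With open output, the series arm Z2 and the output shunt Z3 appear in series to ground: Z2 + Z3 = 0 + j2265 Ω.
Step 4 — Parallel with input shunt Z1: Z_in = Z1 || (Z2 + Z3) = 0 - j0.1937 Ω = 0.1937∠-90.0° Ω.

Z = 0 - j0.1937 Ω = 0.1937∠-90.0° Ω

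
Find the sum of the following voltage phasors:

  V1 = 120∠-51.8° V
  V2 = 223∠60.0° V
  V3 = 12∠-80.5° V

Step 1 — Convert each phasor to rectangular form:
  V1 = 120·(cos(-51.8°) + j·sin(-51.8°)) = 74.21 - j94.3 V
  V2 = 223·(cos(60.0°) + j·sin(60.0°)) = 111.5 + j193.1 V
  V3 = 12·(cos(-80.5°) + j·sin(-80.5°)) = 1.981 - j11.84 V
Step 2 — Sum components: V_total = 187.7 + j86.99 V.
Step 3 — Convert to polar: |V_total| = 206.9 V, ∠V_total = 24.9°.

V_total = 206.9∠24.9° V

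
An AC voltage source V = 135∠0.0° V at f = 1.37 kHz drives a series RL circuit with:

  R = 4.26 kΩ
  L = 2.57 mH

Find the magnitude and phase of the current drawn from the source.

Step 1 — Angular frequency: ω = 2π·f = 2π·1370 = 8608 rad/s.
Step 2 — Component impedances:
  R: Z = R = 4260 Ω
  L: Z = jωL = j·8608·0.00257 = 0 + j22.12 Ω
Step 3 — Series combination: Z_total = R + L = 4260 + j22.12 Ω = 4260∠0.3° Ω.
Step 4 — Source phasor: V = 135∠0.0° V = 135 V.
Step 5 — Ohm's law: I = V / Z_total = (135) / (4260 + j22.12) = 0.03169 - j0.0001646 A.
Step 6 — Convert to polar: |I| = 0.03169 A, ∠I = -0.3°.

I = 0.03169∠-0.3° A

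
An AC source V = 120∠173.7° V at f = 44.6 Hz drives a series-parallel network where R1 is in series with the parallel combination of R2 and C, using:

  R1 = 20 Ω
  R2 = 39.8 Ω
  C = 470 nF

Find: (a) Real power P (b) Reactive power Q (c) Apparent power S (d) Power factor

Step 1 — Angular frequency: ω = 2π·f = 2π·44.6 = 280.2 rad/s.
Step 2 — Component impedances:
  R1: Z = R = 20 Ω
  R2: Z = R = 39.8 Ω
  C: Z = 1/(jωC) = -j/(ω·C) = 0 - j7593 Ω
Step 3 — Parallel branch: R2 || C = 1/(1/R2 + 1/C) = 39.8 - j0.2086 Ω.
Step 4 — Series with R1: Z_total = R1 + (R2 || C) = 59.8 - j0.2086 Ω = 59.8∠-0.2° Ω.
Step 5 — Source phasor: V = 120∠173.7° V = -119.3 + j13.17 V.
Step 6 — Current: I = V / Z = -1.995 + j0.2132 A = 2.007∠173.9° A.
Step 7 — Complex power: S = V·I* = 240.8 - j0.8401 VA.
Step 8 — Real power: P = Re(S) = 240.8 W.
Step 9 — Reactive power: Q = Im(S) = -0.8401 VAR.
Step 10 — Apparent power: |S| = 240.8 VA.
Step 11 — Power factor: PF = P/|S| = 1 (leading).

(a) P = 240.8 W  (b) Q = -0.8401 VAR  (c) S = 240.8 VA  (d) PF = 1 (leading)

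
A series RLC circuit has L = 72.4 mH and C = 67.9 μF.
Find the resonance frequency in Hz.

Step 1 — Resonance condition Im(Z)=0 gives ω₀ = 1/√(LC).
Step 2 — ω₀ = 1/√(0.0724·6.79e-05) = 451 rad/s.
Step 3 — f₀ = ω₀/(2π) = 71.78 Hz.

f₀ = 71.78 Hz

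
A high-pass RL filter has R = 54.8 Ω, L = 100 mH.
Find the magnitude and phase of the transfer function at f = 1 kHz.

Step 1 — Angular frequency: ω = 2π·1000 = 6283 rad/s.
Step 2 — Transfer function: H(jω) = jωL/(R + jωL).
Step 3 — Numerator jωL = j·628.3; denominator R + jωL = 54.8 + j628.3.
Step 4 — H = 0.9925 + j0.08656.
Step 5 — Magnitude: |H| = 0.9962 (-0.0 dB); phase: φ = 5.0°.

|H| = 0.9962 (-0.0 dB), φ = 5.0°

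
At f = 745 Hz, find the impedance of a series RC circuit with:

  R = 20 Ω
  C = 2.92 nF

Step 1 — Angular frequency: ω = 2π·f = 2π·745 = 4681 rad/s.
Step 2 — Component impedances:
  R: Z = R = 20 Ω
  C: Z = 1/(jωC) = -j/(ω·C) = 0 - j7.316e+04 Ω
Step 3 — Series combination: Z_total = R + C = 20 - j7.316e+04 Ω = 7.316e+04∠-90.0° Ω.

Z = 20 - j7.316e+04 Ω = 7.316e+04∠-90.0° Ω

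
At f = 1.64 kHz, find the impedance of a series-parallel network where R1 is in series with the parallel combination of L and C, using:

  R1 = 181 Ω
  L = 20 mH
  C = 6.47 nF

Step 1 — Angular frequency: ω = 2π·f = 2π·1640 = 1.03e+04 rad/s.
Step 2 — Component impedances:
  R1: Z = R = 181 Ω
  L: Z = jωL = j·1.03e+04·0.02 = 0 + j206.1 Ω
  C: Z = 1/(jωC) = -j/(ω·C) = 0 - j1.5e+04 Ω
Step 3 — Parallel branch: L || C = 1/(1/L + 1/C) = 0 + j209 Ω.
Step 4 — Series with R1: Z_total = R1 + (L || C) = 181 + j209 Ω = 276.5∠49.1° Ω.

Z = 181 + j209 Ω = 276.5∠49.1° Ω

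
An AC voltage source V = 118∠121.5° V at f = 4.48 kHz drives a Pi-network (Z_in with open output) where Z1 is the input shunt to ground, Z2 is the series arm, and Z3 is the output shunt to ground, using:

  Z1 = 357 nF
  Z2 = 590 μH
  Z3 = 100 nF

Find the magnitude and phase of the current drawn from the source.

Step 1 — Angular frequency: ω = 2π·f = 2π·4480 = 2.815e+04 rad/s.
Step 2 — Component impedances:
  Z1: Z = 1/(jωC) = -j/(ω·C) = 0 - j99.51 Ω
  Z2: Z = jωL = j·2.815e+04·0.00059 = 0 + j16.61 Ω
  Z3: Z = 1/(jωC) = -j/(ω·C) = 0 - j355.3 Ω
Step 3 — With open output, the series arm Z2 and the output shunt Z3 appear in series to ground: Z2 + Z3 = 0 - j338.6 Ω.
Step 4 — Parallel with input shunt Z1: Z_in = Z1 || (Z2 + Z3) = 0 - j76.91 Ω = 76.91∠-90.0° Ω.
Step 5 — Source phasor: V = 118∠121.5° V = -61.65 + j100.6 V.
Step 6 — Ohm's law: I = V / Z_total = (-61.65 + j100.6) / (0 - j76.91) = -1.308 - j0.8016 A.
Step 7 — Convert to polar: |I| = 1.534 A, ∠I = -148.5°.

I = 1.534∠-148.5° A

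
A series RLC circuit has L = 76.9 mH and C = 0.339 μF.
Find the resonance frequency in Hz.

Step 1 — Resonance condition Im(Z)=0 gives ω₀ = 1/√(LC).
Step 2 — ω₀ = 1/√(0.0769·3.39e-07) = 6194 rad/s.
Step 3 — f₀ = ω₀/(2π) = 985.7 Hz.

f₀ = 985.7 Hz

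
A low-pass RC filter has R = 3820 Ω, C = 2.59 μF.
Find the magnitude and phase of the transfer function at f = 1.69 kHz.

Step 1 — Angular frequency: ω = 2π·1690 = 1.062e+04 rad/s.
Step 2 — Transfer function: H(jω) = 1/(1 + jωRC).
Step 3 — Denominator: 1 + jωRC = 1 + j·1.062e+04·3820·2.59e-06 = 1 + j105.1.
Step 4 — H = 9.059e-05 - j0.009518.
Step 5 — Magnitude: |H| = 0.009518 (-40.4 dB); phase: φ = -89.5°.

|H| = 0.009518 (-40.4 dB), φ = -89.5°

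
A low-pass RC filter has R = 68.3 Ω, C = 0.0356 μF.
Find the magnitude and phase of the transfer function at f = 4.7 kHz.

Step 1 — Angular frequency: ω = 2π·4700 = 2.953e+04 rad/s.
Step 2 — Transfer function: H(jω) = 1/(1 + jωRC).
Step 3 — Denominator: 1 + jωRC = 1 + j·2.953e+04·68.3·3.56e-08 = 1 + j0.0718.
Step 4 — H = 0.9949 - j0.07144.
Step 5 — Magnitude: |H| = 0.9974 (-0.0 dB); phase: φ = -4.1°.

|H| = 0.9974 (-0.0 dB), φ = -4.1°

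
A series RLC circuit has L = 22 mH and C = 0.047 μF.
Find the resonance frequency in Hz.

Step 1 — Resonance condition Im(Z)=0 gives ω₀ = 1/√(LC).
Step 2 — ω₀ = 1/√(0.022·4.7e-08) = 3.11e+04 rad/s.
Step 3 — f₀ = ω₀/(2π) = 4949 Hz.

f₀ = 4949 Hz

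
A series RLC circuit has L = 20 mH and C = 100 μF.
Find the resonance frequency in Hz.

Step 1 — Resonance condition Im(Z)=0 gives ω₀ = 1/√(LC).
Step 2 — ω₀ = 1/√(0.02·0.0001) = 707.1 rad/s.
Step 3 — f₀ = ω₀/(2π) = 112.5 Hz.

f₀ = 112.5 Hz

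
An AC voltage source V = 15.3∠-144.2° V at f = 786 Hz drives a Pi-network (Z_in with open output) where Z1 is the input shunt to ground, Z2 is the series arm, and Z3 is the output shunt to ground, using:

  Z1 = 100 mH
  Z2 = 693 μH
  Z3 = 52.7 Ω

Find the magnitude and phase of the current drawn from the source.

Step 1 — Angular frequency: ω = 2π·f = 2π·786 = 4939 rad/s.
Step 2 — Component impedances:
  Z1: Z = jωL = j·4939·0.1 = 0 + j493.9 Ω
  Z2: Z = jωL = j·4939·0.000693 = 0 + j3.422 Ω
  Z3: Z = R = 52.7 Ω
Step 3 — With open output, the series arm Z2 and the output shunt Z3 appear in series to ground: Z2 + Z3 = 52.7 + j3.422 Ω.
Step 4 — Parallel with input shunt Z1: Z_in = Z1 || (Z2 + Z3) = 51.4 + j8.846 Ω = 52.16∠9.8° Ω.
Step 5 — Source phasor: V = 15.3∠-144.2° V = -12.41 - j8.95 V.
Step 6 — Ohm's law: I = V / Z_total = (-12.41 - j8.95) / (51.4 + j8.846) = -0.2636 - j0.1288 A.
Step 7 — Convert to polar: |I| = 0.2934 A, ∠I = -154.0°.

I = 0.2934∠-154.0° A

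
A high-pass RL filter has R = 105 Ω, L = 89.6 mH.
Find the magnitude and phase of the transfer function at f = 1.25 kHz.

Step 1 — Angular frequency: ω = 2π·1250 = 7854 rad/s.
Step 2 — Transfer function: H(jω) = jωL/(R + jωL).
Step 3 — Numerator jωL = j·703.7; denominator R + jωL = 105 + j703.7.
Step 4 — H = 0.9782 + j0.146.
Step 5 — Magnitude: |H| = 0.9891 (-0.1 dB); phase: φ = 8.5°.

|H| = 0.9891 (-0.1 dB), φ = 8.5°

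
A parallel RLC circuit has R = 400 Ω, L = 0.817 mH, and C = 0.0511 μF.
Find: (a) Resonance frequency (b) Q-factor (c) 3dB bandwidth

Step 1 — Resonance: ω₀ = 1/√(LC) = 1/√(0.000817·5.11e-08) = 1.548e+05 rad/s.
Step 2 — f₀ = ω₀/(2π) = 2.463e+04 Hz.
Step 3 — Parallel Q: Q = R/(ω₀L) = 400/(1.548e+05·0.000817) = 3.163.
Step 4 — Bandwidth: Δω = ω₀/Q = 4.892e+04 rad/s; BW = Δω/(2π) = 7786 Hz.

(a) f₀ = 2.463e+04 Hz  (b) Q = 3.163  (c) BW = 7786 Hz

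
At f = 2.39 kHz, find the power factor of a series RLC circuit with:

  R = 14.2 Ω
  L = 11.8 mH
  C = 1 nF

Step 1 — Angular frequency: ω = 2π·f = 2π·2390 = 1.502e+04 rad/s.
Step 2 — Component impedances:
  R: Z = R = 14.2 Ω
  L: Z = jωL = j·1.502e+04·0.0118 = 0 + j177.2 Ω
  C: Z = 1/(jωC) = -j/(ω·C) = 0 - j6.659e+04 Ω
Step 3 — Series combination: Z_total = R + L + C = 14.2 - j6.641e+04 Ω = 6.641e+04∠-90.0° Ω.
Step 4 — Power factor: PF = cos(φ) = Re(Z)/|Z| = 14.2/6.641e+04 = 0.0002138.
Step 5 — Type: Im(Z) = -6.641e+04 ⇒ leading (phase φ = -90.0°).

PF = 0.0002138 (leading, φ = -90.0°)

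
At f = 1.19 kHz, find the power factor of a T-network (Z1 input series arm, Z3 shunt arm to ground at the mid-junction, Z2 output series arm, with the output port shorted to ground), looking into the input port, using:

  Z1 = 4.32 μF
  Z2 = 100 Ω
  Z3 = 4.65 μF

Step 1 — Angular frequency: ω = 2π·f = 2π·1190 = 7477 rad/s.
Step 2 — Component impedances:
  Z1: Z = 1/(jωC) = -j/(ω·C) = 0 - j30.96 Ω
  Z2: Z = R = 100 Ω
  Z3: Z = 1/(jωC) = -j/(ω·C) = 0 - j28.76 Ω
Step 3 — With the output port shorted to ground, the output series arm Z2 runs from the junction to ground; the shunt arm Z3 also runs from the junction to ground. They appear in parallel: Z3 || Z2 = 7.641 - j26.56 Ω.
Step 4 — Series with input arm Z1: Z_in = Z1 + (Z3 || Z2) = 7.641 - j57.52 Ω = 58.03∠-82.4° Ω.
Step 5 — Power factor: PF = cos(φ) = Re(Z)/|Z| = 7.641/58.03 = 0.1317.
Step 6 — Type: Im(Z) = -57.52 ⇒ leading (phase φ = -82.4°).

PF = 0.1317 (leading, φ = -82.4°)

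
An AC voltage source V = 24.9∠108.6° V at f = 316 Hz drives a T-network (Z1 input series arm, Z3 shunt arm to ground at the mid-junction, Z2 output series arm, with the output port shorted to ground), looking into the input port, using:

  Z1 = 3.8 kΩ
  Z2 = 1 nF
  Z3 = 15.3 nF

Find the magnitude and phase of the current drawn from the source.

Step 1 — Angular frequency: ω = 2π·f = 2π·316 = 1985 rad/s.
Step 2 — Component impedances:
  Z1: Z = R = 3800 Ω
  Z2: Z = 1/(jωC) = -j/(ω·C) = 0 - j5.037e+05 Ω
  Z3: Z = 1/(jωC) = -j/(ω·C) = 0 - j3.292e+04 Ω
Step 3 — With the output port shorted to ground, the output series arm Z2 runs from the junction to ground; the shunt arm Z3 also runs from the junction to ground. They appear in parallel: Z3 || Z2 = 0 - j3.09e+04 Ω.
Step 4 — Series with input arm Z1: Z_in = Z1 + (Z3 || Z2) = 3800 - j3.09e+04 Ω = 3.113e+04∠-83.0° Ω.
Step 5 — Source phasor: V = 24.9∠108.6° V = -7.942 + j23.6 V.
Step 6 — Ohm's law: I = V / Z_total = (-7.942 + j23.6) / (3800 - j3.09e+04) = -0.0007835 - j0.0001607 A.
Step 7 — Convert to polar: |I| = 0.0007998 A, ∠I = -168.4°.

I = 0.0007998∠-168.4° A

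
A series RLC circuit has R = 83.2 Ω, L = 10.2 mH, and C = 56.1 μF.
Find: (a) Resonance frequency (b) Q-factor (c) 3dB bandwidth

Step 1 — Resonance: ω₀ = 1/√(LC) = 1/√(0.0102·5.61e-05) = 1322 rad/s.
Step 2 — f₀ = ω₀/(2π) = 210.4 Hz.
Step 3 — Series Q: Q = ω₀L/R = 1322·0.0102/83.2 = 0.1621.
Step 4 — Bandwidth: Δω = ω₀/Q = 8157 rad/s; BW = Δω/(2π) = 1298 Hz.

(a) f₀ = 210.4 Hz  (b) Q = 0.1621  (c) BW = 1298 Hz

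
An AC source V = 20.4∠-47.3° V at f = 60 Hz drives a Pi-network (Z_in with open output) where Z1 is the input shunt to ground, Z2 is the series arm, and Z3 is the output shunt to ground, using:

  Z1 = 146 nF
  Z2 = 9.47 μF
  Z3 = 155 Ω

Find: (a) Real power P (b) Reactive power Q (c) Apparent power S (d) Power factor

Step 1 — Angular frequency: ω = 2π·f = 2π·60 = 377 rad/s.
Step 2 — Component impedances:
  Z1: Z = 1/(jωC) = -j/(ω·C) = 0 - j1.817e+04 Ω
  Z2: Z = 1/(jωC) = -j/(ω·C) = 0 - j280.1 Ω
  Z3: Z = R = 155 Ω
Step 3 — With open output, the series arm Z2 and the output shunt Z3 appear in series to ground: Z2 + Z3 = 155 - j280.1 Ω.
Step 4 — Parallel with input shunt Z1: Z_in = Z1 || (Z2 + Z3) = 150.3 - j277.1 Ω = 315.3∠-61.5° Ω.
Step 5 — Source phasor: V = 20.4∠-47.3° V = 13.83 - j14.99 V.
Step 6 — Current: I = V / Z = 0.06273 + j0.0159 A = 0.06471∠14.2° A.
Step 7 — Complex power: S = V·I* = 0.6294 - j1.16 VA.
Step 8 — Real power: P = Re(S) = 0.6294 W.
Step 9 — Reactive power: Q = Im(S) = -1.16 VAR.
Step 10 — Apparent power: |S| = 1.32 VA.
Step 11 — Power factor: PF = P/|S| = 0.4768 (leading).

(a) P = 0.6294 W  (b) Q = -1.16 VAR  (c) S = 1.32 VA  (d) PF = 0.4768 (leading)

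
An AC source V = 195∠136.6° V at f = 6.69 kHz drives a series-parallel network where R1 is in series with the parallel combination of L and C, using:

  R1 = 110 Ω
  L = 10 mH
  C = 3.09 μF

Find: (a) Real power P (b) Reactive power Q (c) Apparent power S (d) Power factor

Step 1 — Angular frequency: ω = 2π·f = 2π·6690 = 4.203e+04 rad/s.
Step 2 — Component impedances:
  R1: Z = R = 110 Ω
  L: Z = jωL = j·4.203e+04·0.01 = 0 + j420.3 Ω
  C: Z = 1/(jωC) = -j/(ω·C) = 0 - j7.699 Ω
Step 3 — Parallel branch: L || C = 1/(1/L + 1/C) = 0 - j7.843 Ω.
Step 4 — Series with R1: Z_total = R1 + (L || C) = 110 - j7.843 Ω = 110.3∠-4.1° Ω.
Step 5 — Source phasor: V = 195∠136.6° V = -141.7 + j134 V.
Step 6 — Current: I = V / Z = -1.368 + j1.12 A = 1.768∠140.7° A.
Step 7 — Complex power: S = V·I* = 343.9 - j24.52 VA.
Step 8 — Real power: P = Re(S) = 343.9 W.
Step 9 — Reactive power: Q = Im(S) = -24.52 VAR.
Step 10 — Apparent power: |S| = 344.8 VA.
Step 11 — Power factor: PF = P/|S| = 0.9975 (leading).

(a) P = 343.9 W  (b) Q = -24.52 VAR  (c) S = 344.8 VA  (d) PF = 0.9975 (leading)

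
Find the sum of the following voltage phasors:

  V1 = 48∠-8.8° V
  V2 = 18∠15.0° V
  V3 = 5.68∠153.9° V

Step 1 — Convert each phasor to rectangular form:
  V1 = 48·(cos(-8.8°) + j·sin(-8.8°)) = 47.43 - j7.343 V
  V2 = 18·(cos(15.0°) + j·sin(15.0°)) = 17.39 + j4.659 V
  V3 = 5.68·(cos(153.9°) + j·sin(153.9°)) = -5.101 + j2.499 V
Step 2 — Sum components: V_total = 59.72 - j0.1857 V.
Step 3 — Convert to polar: |V_total| = 59.72 V, ∠V_total = -0.2°.

V_total = 59.72∠-0.2° V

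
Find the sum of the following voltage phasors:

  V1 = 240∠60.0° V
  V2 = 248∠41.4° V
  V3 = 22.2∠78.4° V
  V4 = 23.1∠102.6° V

Step 1 — Convert each phasor to rectangular form:
  V1 = 240·(cos(60.0°) + j·sin(60.0°)) = 120 + j207.8 V
  V2 = 248·(cos(41.4°) + j·sin(41.4°)) = 186 + j164 V
  V3 = 22.2·(cos(78.4°) + j·sin(78.4°)) = 4.464 + j21.75 V
  V4 = 23.1·(cos(102.6°) + j·sin(102.6°)) = -5.039 + j22.54 V
Step 2 — Sum components: V_total = 305.5 + j416.1 V.
Step 3 — Convert to polar: |V_total| = 516.2 V, ∠V_total = 53.7°.

V_total = 516.2∠53.7° V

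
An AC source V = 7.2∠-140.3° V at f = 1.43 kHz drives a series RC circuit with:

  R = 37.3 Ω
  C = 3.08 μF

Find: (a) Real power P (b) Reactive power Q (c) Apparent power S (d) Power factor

Step 1 — Angular frequency: ω = 2π·f = 2π·1430 = 8985 rad/s.
Step 2 — Component impedances:
  R: Z = R = 37.3 Ω
  C: Z = 1/(jωC) = -j/(ω·C) = 0 - j36.14 Ω
Step 3 — Series combination: Z_total = R + C = 37.3 - j36.14 Ω = 51.93∠-44.1° Ω.
Step 4 — Source phasor: V = 7.2∠-140.3° V = -5.54 - j4.599 V.
Step 5 — Current: I = V / Z = -0.01499 - j0.1378 A = 0.1386∠-96.2° A.
Step 6 — Complex power: S = V·I* = 0.7169 - j0.6946 VA.
Step 7 — Real power: P = Re(S) = 0.7169 W.
Step 8 — Reactive power: Q = Im(S) = -0.6946 VAR.
Step 9 — Apparent power: |S| = 0.9982 VA.
Step 10 — Power factor: PF = P/|S| = 0.7182 (leading).

(a) P = 0.7169 W  (b) Q = -0.6946 VAR  (c) S = 0.9982 VA  (d) PF = 0.7182 (leading)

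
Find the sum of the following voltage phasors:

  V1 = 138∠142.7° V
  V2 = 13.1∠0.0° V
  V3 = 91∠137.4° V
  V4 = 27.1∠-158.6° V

Step 1 — Convert each phasor to rectangular form:
  V1 = 138·(cos(142.7°) + j·sin(142.7°)) = -109.8 + j83.63 V
  V2 = 13.1·(cos(0.0°) + j·sin(0.0°)) = 13.1 V
  V3 = 91·(cos(137.4°) + j·sin(137.4°)) = -66.98 + j61.6 V
  V4 = 27.1·(cos(-158.6°) + j·sin(-158.6°)) = -25.23 - j9.888 V
Step 2 — Sum components: V_total = -188.9 + j135.3 V.
Step 3 — Convert to polar: |V_total| = 232.4 V, ∠V_total = 144.4°.

V_total = 232.4∠144.4° V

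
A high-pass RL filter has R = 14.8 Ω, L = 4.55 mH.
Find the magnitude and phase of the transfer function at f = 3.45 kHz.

Step 1 — Angular frequency: ω = 2π·3450 = 2.168e+04 rad/s.
Step 2 — Transfer function: H(jω) = jωL/(R + jωL).
Step 3 — Numerator jωL = j·98.63; denominator R + jωL = 14.8 + j98.63.
Step 4 — H = 0.978 + j0.1468.
Step 5 — Magnitude: |H| = 0.9889 (-0.1 dB); phase: φ = 8.5°.

|H| = 0.9889 (-0.1 dB), φ = 8.5°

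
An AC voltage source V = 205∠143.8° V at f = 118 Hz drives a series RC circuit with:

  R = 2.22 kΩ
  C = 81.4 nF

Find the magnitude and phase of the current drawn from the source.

Step 1 — Angular frequency: ω = 2π·f = 2π·118 = 741.4 rad/s.
Step 2 — Component impedances:
  R: Z = R = 2220 Ω
  C: Z = 1/(jωC) = -j/(ω·C) = 0 - j1.657e+04 Ω
Step 3 — Series combination: Z_total = R + C = 2220 - j1.657e+04 Ω = 1.672e+04∠-82.4° Ω.
Step 4 — Source phasor: V = 205∠143.8° V = -165.4 + j121.1 V.
Step 5 — Ohm's law: I = V / Z_total = (-165.4 + j121.1) / (2220 - j1.657e+04) = -0.008492 - j0.008846 A.
Step 6 — Convert to polar: |I| = 0.01226 A, ∠I = -133.8°.

I = 0.01226∠-133.8° A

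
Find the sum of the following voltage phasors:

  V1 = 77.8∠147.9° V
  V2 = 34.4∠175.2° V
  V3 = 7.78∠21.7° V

Step 1 — Convert each phasor to rectangular form:
  V1 = 77.8·(cos(147.9°) + j·sin(147.9°)) = -65.91 + j41.34 V
  V2 = 34.4·(cos(175.2°) + j·sin(175.2°)) = -34.28 + j2.879 V
  V3 = 7.78·(cos(21.7°) + j·sin(21.7°)) = 7.229 + j2.877 V
Step 2 — Sum components: V_total = -92.96 + j47.1 V.
Step 3 — Convert to polar: |V_total| = 104.2 V, ∠V_total = 153.1°.

V_total = 104.2∠153.1° V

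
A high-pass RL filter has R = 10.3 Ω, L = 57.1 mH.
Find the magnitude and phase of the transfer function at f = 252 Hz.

Step 1 — Angular frequency: ω = 2π·252 = 1583 rad/s.
Step 2 — Transfer function: H(jω) = jωL/(R + jωL).
Step 3 — Numerator jωL = j·90.41; denominator R + jωL = 10.3 + j90.41.
Step 4 — H = 0.9872 + j0.1125.
Step 5 — Magnitude: |H| = 0.9936 (-0.1 dB); phase: φ = 6.5°.

|H| = 0.9936 (-0.1 dB), φ = 6.5°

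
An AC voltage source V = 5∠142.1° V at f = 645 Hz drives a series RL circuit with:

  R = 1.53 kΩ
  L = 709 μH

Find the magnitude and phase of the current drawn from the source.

Step 1 — Angular frequency: ω = 2π·f = 2π·645 = 4053 rad/s.
Step 2 — Component impedances:
  R: Z = R = 1530 Ω
  L: Z = jωL = j·4053·0.000709 = 0 + j2.873 Ω
Step 3 — Series combination: Z_total = R + L = 1530 + j2.873 Ω = 1530∠0.1° Ω.
Step 4 — Source phasor: V = 5∠142.1° V = -3.945 + j3.071 V.
Step 5 — Ohm's law: I = V / Z_total = (-3.945 + j3.071) / (1530 + j2.873) = -0.002575 + j0.002012 A.
Step 6 — Convert to polar: |I| = 0.003268 A, ∠I = 142.0°.

I = 0.003268∠142.0° A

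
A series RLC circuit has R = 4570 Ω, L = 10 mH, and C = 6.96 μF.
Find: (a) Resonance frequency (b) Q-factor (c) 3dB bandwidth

Step 1 — Resonance: ω₀ = 1/√(LC) = 1/√(0.01·6.96e-06) = 3790 rad/s.
Step 2 — f₀ = ω₀/(2π) = 603.3 Hz.
Step 3 — Series Q: Q = ω₀L/R = 3790·0.01/4570 = 0.008294.
Step 4 — Bandwidth: Δω = ω₀/Q = 4.57e+05 rad/s; BW = Δω/(2π) = 7.273e+04 Hz.

(a) f₀ = 603.3 Hz  (b) Q = 0.008294  (c) BW = 7.273e+04 Hz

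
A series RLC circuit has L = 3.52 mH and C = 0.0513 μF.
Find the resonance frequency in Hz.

Step 1 — Resonance condition Im(Z)=0 gives ω₀ = 1/√(LC).
Step 2 — ω₀ = 1/√(0.00352·5.13e-08) = 7.442e+04 rad/s.
Step 3 — f₀ = ω₀/(2π) = 1.184e+04 Hz.

f₀ = 1.184e+04 Hz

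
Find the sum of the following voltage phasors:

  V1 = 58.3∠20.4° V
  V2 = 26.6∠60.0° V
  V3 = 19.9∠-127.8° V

Step 1 — Convert each phasor to rectangular form:
  V1 = 58.3·(cos(20.4°) + j·sin(20.4°)) = 54.64 + j20.32 V
  V2 = 26.6·(cos(60.0°) + j·sin(60.0°)) = 13.3 + j23.04 V
  V3 = 19.9·(cos(-127.8°) + j·sin(-127.8°)) = -12.2 - j15.72 V
Step 2 — Sum components: V_total = 55.75 + j27.63 V.
Step 3 — Convert to polar: |V_total| = 62.22 V, ∠V_total = 26.4°.

V_total = 62.22∠26.4° V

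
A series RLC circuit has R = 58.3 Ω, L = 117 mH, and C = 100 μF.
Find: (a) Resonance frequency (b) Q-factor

Step 1 — Resonance condition Im(Z)=0 gives ω₀ = 1/√(LC).
Step 2 — ω₀ = 1/√(0.117·0.0001) = 292.4 rad/s.
Step 3 — f₀ = ω₀/(2π) = 46.53 Hz.
Step 4 — Series Q: Q = ω₀L/R = 292.4·0.117/58.3 = 0.5867.

(a) f₀ = 46.53 Hz  (b) Q = 0.5867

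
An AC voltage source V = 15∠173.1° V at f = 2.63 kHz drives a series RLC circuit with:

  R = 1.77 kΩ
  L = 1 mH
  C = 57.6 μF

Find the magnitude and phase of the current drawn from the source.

Step 1 — Angular frequency: ω = 2π·f = 2π·2630 = 1.652e+04 rad/s.
Step 2 — Component impedances:
  R: Z = R = 1770 Ω
  L: Z = jωL = j·1.652e+04·0.001 = 0 + j16.52 Ω
  C: Z = 1/(jωC) = -j/(ω·C) = 0 - j1.051 Ω
Step 3 — Series combination: Z_total = R + L + C = 1770 + j15.47 Ω = 1770∠0.5° Ω.
Step 4 — Source phasor: V = 15∠173.1° V = -14.89 + j1.802 V.
Step 5 — Ohm's law: I = V / Z_total = (-14.89 + j1.802) / (1770 + j15.47) = -0.008404 + j0.001092 A.
Step 6 — Convert to polar: |I| = 0.008474 A, ∠I = 172.6°.

I = 0.008474∠172.6° A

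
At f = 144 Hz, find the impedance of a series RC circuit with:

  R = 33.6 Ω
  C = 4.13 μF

Step 1 — Angular frequency: ω = 2π·f = 2π·144 = 904.8 rad/s.
Step 2 — Component impedances:
  R: Z = R = 33.6 Ω
  C: Z = 1/(jωC) = -j/(ω·C) = 0 - j267.6 Ω
Step 3 — Series combination: Z_total = R + C = 33.6 - j267.6 Ω = 269.7∠-82.8° Ω.

Z = 33.6 - j267.6 Ω = 269.7∠-82.8° Ω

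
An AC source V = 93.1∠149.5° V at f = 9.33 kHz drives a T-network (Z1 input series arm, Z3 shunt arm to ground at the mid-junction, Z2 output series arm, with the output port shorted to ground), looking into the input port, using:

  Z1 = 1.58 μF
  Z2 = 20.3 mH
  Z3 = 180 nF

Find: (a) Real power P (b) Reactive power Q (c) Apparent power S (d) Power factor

Step 1 — Angular frequency: ω = 2π·f = 2π·9330 = 5.862e+04 rad/s.
Step 2 — Component impedances:
  Z1: Z = 1/(jωC) = -j/(ω·C) = 0 - j10.8 Ω
  Z2: Z = jωL = j·5.862e+04·0.0203 = 0 + j1190 Ω
  Z3: Z = 1/(jωC) = -j/(ω·C) = 0 - j94.77 Ω
Step 3 — With the output port shorted to ground, the output series arm Z2 runs from the junction to ground; the shunt arm Z3 also runs from the junction to ground. They appear in parallel: Z3 || Z2 = 0 - j103 Ω.
Step 4 — Series with input arm Z1: Z_in = Z1 + (Z3 || Z2) = 0 - j113.8 Ω = 113.8∠-90.0° Ω.
Step 5 — Source phasor: V = 93.1∠149.5° V = -80.22 + j47.25 V.
Step 6 — Current: I = V / Z = -0.4153 - j0.7051 A = 0.8184∠-120.5° A.
Step 7 — Complex power: S = V·I* = 0 - j76.19 VA.
Step 8 — Real power: P = Re(S) = 0 W.
Step 9 — Reactive power: Q = Im(S) = -76.19 VAR.
Step 10 — Apparent power: |S| = 76.19 VA.
Step 11 — Power factor: PF = P/|S| = 0 (leading).

(a) P = 0 W  (b) Q = -76.19 VAR  (c) S = 76.19 VA  (d) PF = 0 (leading)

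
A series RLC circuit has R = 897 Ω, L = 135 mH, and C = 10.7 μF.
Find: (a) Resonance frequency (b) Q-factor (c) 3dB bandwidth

Step 1 — Resonance: ω₀ = 1/√(LC) = 1/√(0.135·1.07e-05) = 832 rad/s.
Step 2 — f₀ = ω₀/(2π) = 132.4 Hz.
Step 3 — Series Q: Q = ω₀L/R = 832·0.135/897 = 0.1252.
Step 4 — Bandwidth: Δω = ω₀/Q = 6644 rad/s; BW = Δω/(2π) = 1057 Hz.

(a) f₀ = 132.4 Hz  (b) Q = 0.1252  (c) BW = 1057 Hz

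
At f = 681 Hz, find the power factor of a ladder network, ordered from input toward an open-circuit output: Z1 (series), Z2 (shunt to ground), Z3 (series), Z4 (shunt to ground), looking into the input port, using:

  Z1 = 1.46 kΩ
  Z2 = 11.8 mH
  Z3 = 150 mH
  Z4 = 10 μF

Step 1 — Angular frequency: ω = 2π·f = 2π·681 = 4279 rad/s.
Step 2 — Component impedances:
  Z1: Z = R = 1460 Ω
  Z2: Z = jωL = j·4279·0.0118 = 0 + j50.49 Ω
  Z3: Z = jωL = j·4279·0.15 = 0 + j641.8 Ω
  Z4: Z = 1/(jωC) = -j/(ω·C) = 0 - j23.37 Ω
Step 3 — Ladder network (open output): work backward from the far end, alternating series and parallel combinations. Z_in = 1460 + j46.68 Ω = 1461∠1.8° Ω.
Step 4 — Power factor: PF = cos(φ) = Re(Z)/|Z| = 1460/1460.7 = 0.9995.
Step 5 — Type: Im(Z) = 46.68 ⇒ lagging (phase φ = 1.8°).

PF = 0.9995 (lagging, φ = 1.8°)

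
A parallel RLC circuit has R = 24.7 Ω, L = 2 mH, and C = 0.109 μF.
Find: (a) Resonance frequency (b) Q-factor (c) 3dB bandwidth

Step 1 — Resonance: ω₀ = 1/√(LC) = 1/√(0.002·1.09e-07) = 6.773e+04 rad/s.
Step 2 — f₀ = ω₀/(2π) = 1.078e+04 Hz.
Step 3 — Parallel Q: Q = R/(ω₀L) = 24.7/(6.773e+04·0.002) = 0.1823.
Step 4 — Bandwidth: Δω = ω₀/Q = 3.714e+05 rad/s; BW = Δω/(2π) = 5.911e+04 Hz.

(a) f₀ = 1.078e+04 Hz  (b) Q = 0.1823  (c) BW = 5.911e+04 Hz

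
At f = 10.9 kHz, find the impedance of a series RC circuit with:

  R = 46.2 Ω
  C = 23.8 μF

Step 1 — Angular frequency: ω = 2π·f = 2π·1.09e+04 = 6.849e+04 rad/s.
Step 2 — Component impedances:
  R: Z = R = 46.2 Ω
  C: Z = 1/(jωC) = -j/(ω·C) = 0 - j0.6135 Ω
Step 3 — Series combination: Z_total = R + C = 46.2 - j0.6135 Ω = 46.2∠-0.8° Ω.

Z = 46.2 - j0.6135 Ω = 46.2∠-0.8° Ω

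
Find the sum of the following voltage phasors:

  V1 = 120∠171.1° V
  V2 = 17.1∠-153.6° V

Step 1 — Convert each phasor to rectangular form:
  V1 = 120·(cos(171.1°) + j·sin(171.1°)) = -118.6 + j18.57 V
  V2 = 17.1·(cos(-153.6°) + j·sin(-153.6°)) = -15.32 - j7.603 V
Step 2 — Sum components: V_total = -133.9 + j10.96 V.
Step 3 — Convert to polar: |V_total| = 134.3 V, ∠V_total = 175.3°.

V_total = 134.3∠175.3° V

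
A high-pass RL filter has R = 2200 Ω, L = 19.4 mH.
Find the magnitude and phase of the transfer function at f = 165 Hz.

Step 1 — Angular frequency: ω = 2π·165 = 1037 rad/s.
Step 2 — Transfer function: H(jω) = jωL/(R + jωL).
Step 3 — Numerator jωL = j·20.11; denominator R + jωL = 2200 + j20.11.
Step 4 — H = 8.357e-05 + j0.009141.
Step 5 — Magnitude: |H| = 0.009142 (-40.8 dB); phase: φ = 89.5°.

|H| = 0.009142 (-40.8 dB), φ = 89.5°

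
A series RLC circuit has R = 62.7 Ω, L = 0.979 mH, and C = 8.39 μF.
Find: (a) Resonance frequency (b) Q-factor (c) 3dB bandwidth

Step 1 — Resonance: ω₀ = 1/√(LC) = 1/√(0.000979·8.39e-06) = 1.103e+04 rad/s.
Step 2 — f₀ = ω₀/(2π) = 1756 Hz.
Step 3 — Series Q: Q = ω₀L/R = 1.103e+04·0.000979/62.7 = 0.1723.
Step 4 — Bandwidth: Δω = ω₀/Q = 6.404e+04 rad/s; BW = Δω/(2π) = 1.019e+04 Hz.

(a) f₀ = 1756 Hz  (b) Q = 0.1723  (c) BW = 1.019e+04 Hz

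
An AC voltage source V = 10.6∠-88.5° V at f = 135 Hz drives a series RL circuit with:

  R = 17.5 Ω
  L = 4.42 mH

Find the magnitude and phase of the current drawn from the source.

Step 1 — Angular frequency: ω = 2π·f = 2π·135 = 848.2 rad/s.
Step 2 — Component impedances:
  R: Z = R = 17.5 Ω
  L: Z = jωL = j·848.2·0.00442 = 0 + j3.749 Ω
Step 3 — Series combination: Z_total = R + L = 17.5 + j3.749 Ω = 17.9∠12.1° Ω.
Step 4 — Source phasor: V = 10.6∠-88.5° V = 0.2775 - j10.6 V.
Step 5 — Ohm's law: I = V / Z_total = (0.2775 - j10.6) / (17.5 + j3.749) = -0.1089 - j0.5822 A.
Step 6 — Convert to polar: |I| = 0.5923 A, ∠I = -100.6°.

I = 0.5923∠-100.6° A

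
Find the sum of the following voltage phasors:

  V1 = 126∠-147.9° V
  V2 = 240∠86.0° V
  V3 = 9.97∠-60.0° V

Step 1 — Convert each phasor to rectangular form:
  V1 = 126·(cos(-147.9°) + j·sin(-147.9°)) = -106.7 - j66.96 V
  V2 = 240·(cos(86.0°) + j·sin(86.0°)) = 16.74 + j239.4 V
  V3 = 9.97·(cos(-60.0°) + j·sin(-60.0°)) = 4.985 - j8.634 V
Step 2 — Sum components: V_total = -85.01 + j163.8 V.
Step 3 — Convert to polar: |V_total| = 184.6 V, ∠V_total = 117.4°.

V_total = 184.6∠117.4° V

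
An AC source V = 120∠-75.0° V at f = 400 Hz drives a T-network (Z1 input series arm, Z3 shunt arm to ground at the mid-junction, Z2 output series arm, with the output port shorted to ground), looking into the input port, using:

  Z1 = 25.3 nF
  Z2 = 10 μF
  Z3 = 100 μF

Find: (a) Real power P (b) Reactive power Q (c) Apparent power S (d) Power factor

Step 1 — Angular frequency: ω = 2π·f = 2π·400 = 2513 rad/s.
Step 2 — Component impedances:
  Z1: Z = 1/(jωC) = -j/(ω·C) = 0 - j1.573e+04 Ω
  Z2: Z = 1/(jωC) = -j/(ω·C) = 0 - j39.79 Ω
  Z3: Z = 1/(jωC) = -j/(ω·C) = 0 - j3.979 Ω
Step 3 — With the output port shorted to ground, the output series arm Z2 runs from the junction to ground; the shunt arm Z3 also runs from the junction to ground. They appear in parallel: Z3 || Z2 = 0 - j3.617 Ω.
Step 4 — Series with input arm Z1: Z_in = Z1 + (Z3 || Z2) = 0 - j1.573e+04 Ω = 1.573e+04∠-90.0° Ω.
Step 5 — Source phasor: V = 120∠-75.0° V = 31.06 - j115.9 V.
Step 6 — Current: I = V / Z = 0.007369 + j0.001974 A = 0.007629∠15.0° A.
Step 7 — Complex power: S = V·I* = 0 - j0.9154 VA.
Step 8 — Real power: P = Re(S) = 0 W.
Step 9 — Reactive power: Q = Im(S) = -0.9154 VAR.
Step 10 — Apparent power: |S| = 0.9154 VA.
Step 11 — Power factor: PF = P/|S| = 0 (leading).

(a) P = 0 W  (b) Q = -0.9154 VAR  (c) S = 0.9154 VA  (d) PF = 0 (leading)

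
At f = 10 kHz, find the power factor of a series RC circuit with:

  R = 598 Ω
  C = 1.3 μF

Step 1 — Angular frequency: ω = 2π·f = 2π·1e+04 = 6.283e+04 rad/s.
Step 2 — Component impedances:
  R: Z = R = 598 Ω
  C: Z = 1/(jωC) = -j/(ω·C) = 0 - j12.24 Ω
Step 3 — Series combination: Z_total = R + C = 598 - j12.24 Ω = 598.1∠-1.2° Ω.
Step 4 — Power factor: PF = cos(φ) = Re(Z)/|Z| = 598/598.1 = 0.9998.
Step 5 — Type: Im(Z) = -12.24 ⇒ leading (phase φ = -1.2°).

PF = 0.9998 (leading, φ = -1.2°)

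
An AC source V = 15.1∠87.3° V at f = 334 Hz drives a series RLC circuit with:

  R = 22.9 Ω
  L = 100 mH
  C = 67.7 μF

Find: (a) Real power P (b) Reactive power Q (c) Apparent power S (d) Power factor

Step 1 — Angular frequency: ω = 2π·f = 2π·334 = 2099 rad/s.
Step 2 — Component impedances:
  R: Z = R = 22.9 Ω
  L: Z = jωL = j·2099·0.1 = 0 + j209.9 Ω
  C: Z = 1/(jωC) = -j/(ω·C) = 0 - j7.039 Ω
Step 3 — Series combination: Z_total = R + L + C = 22.9 + j202.8 Ω = 204.1∠83.6° Ω.
Step 4 — Source phasor: V = 15.1∠87.3° V = 0.7113 + j15.08 V.
Step 5 — Current: I = V / Z = 0.07382 + j0.004828 A = 0.07398∠3.7° A.
Step 6 — Complex power: S = V·I* = 0.1253 + j1.11 VA.
Step 7 — Real power: P = Re(S) = 0.1253 W.
Step 8 — Reactive power: Q = Im(S) = 1.11 VAR.
Step 9 — Apparent power: |S| = 1.117 VA.
Step 10 — Power factor: PF = P/|S| = 0.1122 (lagging).

(a) P = 0.1253 W  (b) Q = 1.11 VAR  (c) S = 1.117 VA  (d) PF = 0.1122 (lagging)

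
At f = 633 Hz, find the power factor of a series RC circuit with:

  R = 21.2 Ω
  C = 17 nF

Step 1 — Angular frequency: ω = 2π·f = 2π·633 = 3977 rad/s.
Step 2 — Component impedances:
  R: Z = R = 21.2 Ω
  C: Z = 1/(jωC) = -j/(ω·C) = 0 - j1.479e+04 Ω
Step 3 — Series combination: Z_total = R + C = 21.2 - j1.479e+04 Ω = 1.479e+04∠-89.9° Ω.
Step 4 — Power factor: PF = cos(φ) = Re(Z)/|Z| = 21.2/1.479e+04 = 0.001433.
Step 5 — Type: Im(Z) = -1.479e+04 ⇒ leading (phase φ = -89.9°).

PF = 0.001433 (leading, φ = -89.9°)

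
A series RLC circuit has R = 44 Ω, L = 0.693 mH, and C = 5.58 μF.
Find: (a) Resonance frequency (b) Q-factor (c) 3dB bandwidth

Step 1 — Resonance condition Im(Z)=0 gives ω₀ = 1/√(LC).
Step 2 — ω₀ = 1/√(0.000693·5.58e-06) = 1.608e+04 rad/s.
Step 3 — f₀ = ω₀/(2π) = 2559 Hz.
Step 4 — Series Q: Q = ω₀L/R = 1.608e+04·0.000693/44 = 0.2533.
Step 5 — 3dB bandwidth: Δω = ω₀/Q = 6.349e+04 rad/s; BW = Δω/(2π) = 1.011e+04 Hz.

(a) f₀ = 2559 Hz  (b) Q = 0.2533  (c) BW = 1.011e+04 Hz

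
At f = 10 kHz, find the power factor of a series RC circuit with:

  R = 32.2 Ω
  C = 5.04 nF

Step 1 — Angular frequency: ω = 2π·f = 2π·1e+04 = 6.283e+04 rad/s.
Step 2 — Component impedances:
  R: Z = R = 32.2 Ω
  C: Z = 1/(jωC) = -j/(ω·C) = 0 - j3158 Ω
Step 3 — Series combination: Z_total = R + C = 32.2 - j3158 Ω = 3158∠-89.4° Ω.
Step 4 — Power factor: PF = cos(φ) = Re(Z)/|Z| = 32.2/3158 = 0.0102.
Step 5 — Type: Im(Z) = -3158 ⇒ leading (phase φ = -89.4°).

PF = 0.0102 (leading, φ = -89.4°)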